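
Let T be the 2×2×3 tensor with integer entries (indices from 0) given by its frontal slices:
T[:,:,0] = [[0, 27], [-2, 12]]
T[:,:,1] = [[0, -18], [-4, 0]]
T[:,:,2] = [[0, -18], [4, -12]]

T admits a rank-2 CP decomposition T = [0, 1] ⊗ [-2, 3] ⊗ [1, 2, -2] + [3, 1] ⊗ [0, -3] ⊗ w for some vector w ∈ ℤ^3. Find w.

Subtract the known terms from T to get the rank-1 residual R = [3, 1] ⊗ [0, -3] ⊗ w, so R[i,j,k] = a[i]·b[j]·w[k]. Pick indices with nonzero a[0]·b[1] = (3)·(-3) = -9. Only the fibre through (0,1,·) is needed: R[0,1,:] = T[0,1,:] − Σₗ aₗ[0]bₗ[1]cₗ = [27, -18, -18] − (0)·(3)·[1, 2, -2] = [27, -18, -18]. Then w[k] = R[0,1,k] / -9 for each k, giving w = [27, -18, -18] / -9 = [-3, 2, 2].

w = [-3, 2, 2]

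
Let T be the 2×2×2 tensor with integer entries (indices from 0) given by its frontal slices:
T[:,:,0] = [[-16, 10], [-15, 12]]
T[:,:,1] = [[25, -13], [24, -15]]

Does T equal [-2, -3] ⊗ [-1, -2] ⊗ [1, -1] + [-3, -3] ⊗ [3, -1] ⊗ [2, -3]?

Yes

Reconstruct entrywise from the claimed factors. For example, T[0,0,0] = -16 and Σₗ aₗ[0]bₗ[0]cₗ[0] = (-2)·(-1)·(1) + (-3)·(3)·(2) = -16; checking all 8 entries, every one matches. The claim holds.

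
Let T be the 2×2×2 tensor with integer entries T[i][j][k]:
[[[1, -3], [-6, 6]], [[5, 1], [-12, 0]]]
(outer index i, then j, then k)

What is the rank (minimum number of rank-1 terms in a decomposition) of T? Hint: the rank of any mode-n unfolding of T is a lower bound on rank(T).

2

Lower bound: the mode-2 unfolding of T (rows indexed by j, columns by (i,k) = (0,0), (0,1), (1,0), (1,1)) is [[1, -3, 5, 1], [-6, 6, -12, 0]].
There the 2×2 minor on rows j ∈ {0, 1}, columns (i,k) ∈ {(0,0), (0,1)} is det [[1, -3], [-6, 6]] = -12 ≠ 0, so this unfolding has rank ≥ 2; CP rank is at least every unfolding rank, so rank(T) ≥ 2. (This is only a lower bound: in general the CP rank may exceed every unfolding rank, so we still need to exhibit 2 rank-1 terms summing to T.)
Upper bound — finding two terms. Write S_k = T[:,:,k] for the frontal slices: S₀ = [[1, -6], [5, -12]], S₁ = [[-3, 6], [1, 0]].
If T = a₁ ⊗ b₁ ⊗ c₁ + a₂ ⊗ b₂ ⊗ c₂ then each S_k = c₁[k]·a₁b₁ᵀ + c₂[k]·a₂b₂ᵀ. S₀ and S₁ are linearly independent, so a₁b₁ᵀ and a₂b₂ᵀ must span the same plane of matrices: they are the rank-1 matrices of the form x·S₀ + y·S₁.
det(x·S₀ + y·S₁) is 18·x² + 12·xy − 6·y² = 6·(3·x − y)(x + y), vanishing at (x:y) = (1:3) and (1:-1).
M₁ = S₀ + 3·S₁ = [[-8, 12], [8, -12]] = (-4)·[1, -1][2, -3]ᵀ and M₂ = S₀ − S₁ = [[4, -12], [4, -12]] = 4·[1, 1][1, -3]ᵀ, so take a₁ = [1, -1], b₁ = [2, -3], a₂ = [1, 1], b₂ = [1, -3].
Each slice is an integer combination of E₁ = a₁b₁ᵀ and E₂ = a₂b₂ᵀ: S₀ = −E₁ + 3·E₂, S₁ = −E₁ − E₂; reading off coefficients, c₁ = [-1, -1] and c₂ = [3, -1].
Hence T = [1, -1] ⊗ [2, -3] ⊗ [-1, -1] + [1, 1] ⊗ [1, -3] ⊗ [3, -1], so rank(T) ≤ 2.
These bounds meet, so rank(T) = 2.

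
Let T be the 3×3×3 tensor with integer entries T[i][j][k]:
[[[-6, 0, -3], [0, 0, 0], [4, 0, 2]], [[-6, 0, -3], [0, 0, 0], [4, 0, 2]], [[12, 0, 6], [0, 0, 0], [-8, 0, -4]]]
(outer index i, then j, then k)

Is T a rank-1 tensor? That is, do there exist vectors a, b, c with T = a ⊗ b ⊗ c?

Yes

If T = a ⊗ b ⊗ c then every fibre of T is a multiple of the corresponding factor, so read the factors off the fibres through the nonzero entry T[0,0,0] = -6.
The mode-1 fibre T[:,0,0] = [-6, -6, 12] gives a = [1, 1, -2] (primitive direction); the mode-2 fibre T[0,:,0] = [-6, 0, 4] gives b = [3, 0, -2]; then c[k] = T[0,0,k] / (a[0]·b[0]) = [-6, 0, -3] / 3 = [-2, 0, -1].
Expanding [1, 1, -2] ⊗ [3, 0, -2] ⊗ [-2, 0, -1] reproduces all 27 entries of T, so T = [1, 1, -2] ⊗ [3, 0, -2] ⊗ [-2, 0, -1] and rank(T) ≤ 1.
Equivalently every frontal slice T[:,:,k] is c[k] times the rank-1 matrix [1, 1, -2] ⊗ [3, 0, -2]. So T has rank 1 (it is nonzero).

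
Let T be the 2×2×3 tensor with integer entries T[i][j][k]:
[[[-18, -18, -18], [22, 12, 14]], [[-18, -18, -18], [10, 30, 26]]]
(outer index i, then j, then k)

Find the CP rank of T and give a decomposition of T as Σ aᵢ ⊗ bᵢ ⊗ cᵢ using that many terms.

Lower bound: the mode-1 unfolding of T (rows indexed by i, columns by (j,k) = (0,0), (0,1), (0,2), (1,0), (1,1), (1,2)) is [[-18, -18, -18, 22, 12, 14], [-18, -18, -18, 10, 30, 26]].
There the 2×2 minor on rows i ∈ {0, 1}, columns (j,k) ∈ {(0,0), (1,0)} is det [[-18, 22], [-18, 10]] = 216 ≠ 0, so this unfolding has rank ≥ 2; CP rank is at least every unfolding rank, so rank(T) ≥ 2. (Unfolding ranks only ever bound the CP rank from below — rank(T) can be strictly larger than all of them — so the matching upper bound has to come from an explicit 2-term decomposition.)
Upper bound — finding two terms. Write S_k = T[:,:,k] for the frontal slices: S₀ = [[-18, 22], [-18, 10]], S₁ = [[-18, 12], [-18, 30]], S₂ = [[-18, 14], [-18, 26]].
If T = a₁ ⊗ b₁ ⊗ c₁ + a₂ ⊗ b₂ ⊗ c₂ then each S_k = c₁[k]·a₁b₁ᵀ + c₂[k]·a₂b₂ᵀ. S₀ and S₁ are linearly independent, so a₁b₁ᵀ and a₂b₂ᵀ must span the same plane of matrices: they are the rank-1 matrices of the form x·S₀ + y·S₁.
det(x·S₀ + y·S₁) is 216·x² − 108·xy − 324·y² = 108·(2·x − 3·y)(x + y), vanishing at (x:y) = (3:2) and (1:-1).
M₁ = 3·S₀ + 2·S₁ = [[-90, 90], [-90, 90]] = (-90)·(1, 1)(1, -1)ᵀ and M₂ = S₀ − S₁ = [[0, 10], [0, -20]] = 10·(1, -2)(0, 1)ᵀ, so take a₁ = (1, 1), b₁ = (1, -1), a₂ = (1, -2), b₂ = (0, 1).
Each slice is an integer combination of E₁ = a₁b₁ᵀ and E₂ = a₂b₂ᵀ: S₀ = −18·E₁ + 4·E₂, S₁ = −18·E₁ − 6·E₂, S₂ = −18·E₁ − 4·E₂; reading off coefficients, c₁ = (-18, -18, -18) and c₂ = (4, -6, -4).
Hence T = (1, 1) ⊗ (1, -1) ⊗ (-18, -18, -18) + (1, -2) ⊗ (0, 1) ⊗ (4, -6, -4), so rank(T) ≤ 2.
These bounds meet, so rank(T) = 2.

rank(T) = 2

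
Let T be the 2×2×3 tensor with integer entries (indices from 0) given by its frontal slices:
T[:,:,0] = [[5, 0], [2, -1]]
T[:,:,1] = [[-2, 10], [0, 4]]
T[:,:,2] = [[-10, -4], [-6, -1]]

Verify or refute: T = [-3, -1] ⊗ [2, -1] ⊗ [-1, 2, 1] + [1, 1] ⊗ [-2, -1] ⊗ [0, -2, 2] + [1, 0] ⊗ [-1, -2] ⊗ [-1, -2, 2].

Reconstruct entry (0,0,0) from the claimed factors: Σₗ aₗ[0]bₗ[0]cₗ[0] = (-3)·(2)·(-1) + (1)·(-2)·(0) + (1)·(-1)·(-1) = 7, but T[0,0,0] = 5. The claim is false.

No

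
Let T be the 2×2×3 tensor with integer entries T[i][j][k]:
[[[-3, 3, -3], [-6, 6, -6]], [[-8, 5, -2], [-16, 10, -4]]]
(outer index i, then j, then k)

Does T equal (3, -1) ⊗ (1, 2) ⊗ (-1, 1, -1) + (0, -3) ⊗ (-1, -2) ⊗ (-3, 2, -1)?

Yes

Reconstruct entrywise from the claimed factors. For example, T[0,1,0] = -6 and Σₗ aₗ[0]bₗ[1]cₗ[0] = (3)·(2)·(-1) + (0)·(-2)·(-3) = -6; checking all 12 entries, every one matches. The claim holds.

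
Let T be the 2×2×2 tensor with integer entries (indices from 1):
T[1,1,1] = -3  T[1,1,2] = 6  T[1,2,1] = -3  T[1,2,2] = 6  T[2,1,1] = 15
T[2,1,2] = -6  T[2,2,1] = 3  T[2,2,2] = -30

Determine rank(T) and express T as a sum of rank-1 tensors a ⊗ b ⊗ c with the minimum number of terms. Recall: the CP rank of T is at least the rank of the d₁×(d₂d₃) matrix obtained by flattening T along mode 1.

rank(T) = 2

Lower bound: the mode-3 unfolding of T (rows indexed by k, columns by (i,j) = (1,1), (1,2), (2,1), (2,2)) is [[-3, -3, 15, 3], [6, 6, -6, -30]].
There the 2×2 minor on rows k ∈ {1, 2}, columns (i,j) ∈ {(1,1), (2,1)} is det [[-3, 15], [6, -6]] = -72 ≠ 0, so this unfolding has rank ≥ 2; CP rank is at least every unfolding rank, so rank(T) ≥ 2. (Unfolding ranks only ever bound the CP rank from below — rank(T) can be strictly larger than all of them — so the matching upper bound has to come from an explicit 2-term decomposition.)
Upper bound — finding two terms. Write S_k = T[:,:,k] for the frontal slices: S₁ = [[-3, -3], [15, 3]], S₂ = [[6, 6], [-6, -30]].
If T = a₁ ⊗ b₁ ⊗ c₁ + a₂ ⊗ b₂ ⊗ c₂ then each S_k = c₁[k]·a₁b₁ᵀ + c₂[k]·a₂b₂ᵀ. S₁ and S₂ are linearly independent, so a₁b₁ᵀ and a₂b₂ᵀ must span the same plane of matrices: they are the rank-1 matrices of the form x·S₁ + y·S₂.
det(x·S₁ + y·S₂) is 36·x² − 144·y² = 36·(x − 2·y)(x + 2·y), vanishing at (x:y) = (2:1) and (2:-1).
M₁ = 2·S₁ + S₂ = [[0, 0], [24, -24]] = 24·[0, 1][1, -1]ᵀ and M₂ = 2·S₁ − S₂ = [[-12, -12], [36, 36]] = (-12)·[1, -3][1, 1]ᵀ, so take a₁ = [0, 1], b₁ = [1, -1], a₂ = [1, -3], b₂ = [1, 1].
Each slice is an integer combination of E₁ = a₁b₁ᵀ and E₂ = a₂b₂ᵀ: S₁ = 6·E₁ − 3·E₂, S₂ = 12·E₁ + 6·E₂; reading off coefficients, c₁ = [6, 12] and c₂ = [-3, 6].
Hence T = [0, 1] ⊗ [1, -1] ⊗ [6, 12] + [1, -3] ⊗ [1, 1] ⊗ [-3, 6], so rank(T) ≤ 2.
These bounds meet, so rank(T) = 2.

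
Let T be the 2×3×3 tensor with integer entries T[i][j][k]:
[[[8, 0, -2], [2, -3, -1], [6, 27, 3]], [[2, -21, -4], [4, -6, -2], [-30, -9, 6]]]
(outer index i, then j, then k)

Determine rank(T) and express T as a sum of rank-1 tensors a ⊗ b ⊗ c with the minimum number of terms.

Lower bound: in the mode-1 unfolding of T (rows indexed by i, columns by (j,k)) the 2×2 minor on rows i ∈ {0, 1}, columns (j,k) ∈ {(0,0), (0,1)} is det [[8, 0], [2, -21]] = -168 ≠ 0, so that unfolding has rank ≥ 2 and hence rank(T) ≥ 2 (CP rank is at least every unfolding rank, though it can be larger).
Upper bound: with S_k = T[:,:,k], the two rank-1 terms a₁b₁ᵀ, a₂b₂ᵀ are the rank-1 members of the pencil x·S₀ + y·S₁.
The 2×2 minor of x·S₀ + y·S₁ on rows {0,1}, columns {0,1} is 28·x² − 63·y² = 7·(2·x − 3·y)(2·x + 3·y), vanishing at (x:y) = (3:2) and (3:-2).
M₁ = 3·S₀ + 2·S₁ = [[24, 0, 72], [-36, 0, -108]] = 12·(2, -3)(1, 0, 3)ᵀ and M₂ = 3·S₀ − 2·S₁ = [[24, 12, -36], [48, 24, -72]] = 12·(1, 2)(2, 1, -3)ᵀ, so take a₁ = (2, -3), b₁ = (1, 0, 3), a₂ = (1, 2), b₂ = (2, 1, -3).
Each slice is an integer combination of E₁ = a₁b₁ᵀ and E₂ = a₂b₂ᵀ: S₀ = 2·E₁ + 2·E₂, S₁ = 3·E₁ − 3·E₂, S₂ = −E₂; reading off coefficients, c₁ = (2, 3, 0) and c₂ = (2, -3, -1).
Hence T = (2, -3) ⊗ (1, 0, 3) ⊗ (2, 3, 0) + (1, 2) ⊗ (2, 1, -3) ⊗ (2, -3, -1), so rank(T) ≤ 2.
These bounds meet, so rank(T) = 2.

rank(T) = 2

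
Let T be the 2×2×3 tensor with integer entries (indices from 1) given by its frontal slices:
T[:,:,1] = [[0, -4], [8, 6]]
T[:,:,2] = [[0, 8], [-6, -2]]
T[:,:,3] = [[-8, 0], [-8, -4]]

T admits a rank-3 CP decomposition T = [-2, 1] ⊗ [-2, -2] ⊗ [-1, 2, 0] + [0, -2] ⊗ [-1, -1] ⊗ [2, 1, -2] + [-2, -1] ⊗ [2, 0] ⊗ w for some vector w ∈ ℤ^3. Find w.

w = [-1, 2, 2]

Subtract the known terms from T to get the rank-1 residual R = [-2, -1] ⊗ [2, 0] ⊗ w, so R[i,j,k] = a[i]·b[j]·w[k]. Pick indices with nonzero a[1]·b[1] = (-2)·(2) = -4. Only the fibre through (1,1,·) is needed: R[1,1,:] = T[1,1,:] − Σₗ aₗ[1]bₗ[1]cₗ = [0, 0, -8] − (-2)·(-2)·[-1, 2, 0] − (0)·(-1)·[2, 1, -2] = [4, -8, -8]. Then w[k] = R[1,1,k] / -4 for each k, giving w = [4, -8, -8] / -4 = [-1, 2, 2].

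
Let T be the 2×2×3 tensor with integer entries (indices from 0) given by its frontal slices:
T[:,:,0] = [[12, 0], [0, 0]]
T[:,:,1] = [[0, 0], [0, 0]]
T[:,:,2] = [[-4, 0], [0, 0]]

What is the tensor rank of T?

1

Lower bound: T ≠ 0 (e.g. T[0,0,0] = 12), so rank(T) ≥ 1.
Upper bound: the mode-1 fibre T[:,0,0] = [12, 0] gives a = (1, 0) (primitive direction); the mode-2 fibre T[0,:,0] = [12, 0] gives b = (1, 0); then c[k] = T[0,0,k] / (a[0]·b[0]) = [12, 0, -4] / 1 = (12, 0, -4).
Expanding (1, 0) ⊗ (1, 0) ⊗ (12, 0, -4) reproduces all 12 entries of T, so T = (1, 0) ⊗ (1, 0) ⊗ (12, 0, -4) and rank(T) ≤ 1.
These bounds meet, so rank(T) = 1.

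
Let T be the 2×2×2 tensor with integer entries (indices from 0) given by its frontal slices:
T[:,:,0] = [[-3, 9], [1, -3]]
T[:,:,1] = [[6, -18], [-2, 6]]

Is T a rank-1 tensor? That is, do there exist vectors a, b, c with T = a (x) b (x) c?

Yes

The mode-1 fibre T[:,0,0] = [-3, 1] gives a = (3, -1) (primitive direction); the mode-2 fibre T[0,:,0] = [-3, 9] gives b = (1, -3); then c[k] = T[0,0,k] / (a[0]·b[0]) = [-3, 6] / 3 = (-1, 2).
Expanding (3, -1) (x) (1, -3) (x) (-1, 2) reproduces all 8 entries of T, so T = (3, -1) (x) (1, -3) (x) (-1, 2) and rank(T) ≤ 1.
Equivalently every frontal slice T[:,:,k] is c[k] times the rank-1 matrix (3, -1) (x) (1, -3). So T has rank 1 (it is nonzero).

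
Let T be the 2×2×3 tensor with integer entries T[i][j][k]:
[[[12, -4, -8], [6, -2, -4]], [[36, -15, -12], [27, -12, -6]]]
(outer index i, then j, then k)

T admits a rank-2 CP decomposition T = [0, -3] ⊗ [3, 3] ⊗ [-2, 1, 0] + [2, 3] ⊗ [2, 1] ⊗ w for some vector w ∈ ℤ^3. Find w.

Subtract the known terms from T to get the rank-1 residual R = [2, 3] ⊗ [2, 1] ⊗ w, so R[i,j,k] = a[i]·b[j]·w[k]. Pick indices with nonzero a[0]·b[0] = (2)·(2) = 4. Only the fibre through (0,0,·) is needed: R[0,0,:] = T[0,0,:] − Σₗ aₗ[0]bₗ[0]cₗ = [12, -4, -8] − (0)·(3)·[-2, 1, 0] = [12, -4, -8]. Then w[k] = R[0,0,k] / 4 for each k, giving w = [12, -4, -8] / 4 = [3, -1, -2].

w = [3, -1, -2]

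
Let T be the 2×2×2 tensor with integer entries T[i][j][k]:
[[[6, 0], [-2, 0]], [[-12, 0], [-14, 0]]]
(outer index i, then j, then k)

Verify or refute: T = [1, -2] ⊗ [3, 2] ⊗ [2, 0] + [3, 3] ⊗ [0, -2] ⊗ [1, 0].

Reconstruct entrywise from the claimed factors. For example, T[0,0,0] = 6 and Σₗ aₗ[0]bₗ[0]cₗ[0] = (1)·(3)·(2) + (3)·(0)·(1) = 6; checking all 8 entries, every one matches. The claim holds.

Yes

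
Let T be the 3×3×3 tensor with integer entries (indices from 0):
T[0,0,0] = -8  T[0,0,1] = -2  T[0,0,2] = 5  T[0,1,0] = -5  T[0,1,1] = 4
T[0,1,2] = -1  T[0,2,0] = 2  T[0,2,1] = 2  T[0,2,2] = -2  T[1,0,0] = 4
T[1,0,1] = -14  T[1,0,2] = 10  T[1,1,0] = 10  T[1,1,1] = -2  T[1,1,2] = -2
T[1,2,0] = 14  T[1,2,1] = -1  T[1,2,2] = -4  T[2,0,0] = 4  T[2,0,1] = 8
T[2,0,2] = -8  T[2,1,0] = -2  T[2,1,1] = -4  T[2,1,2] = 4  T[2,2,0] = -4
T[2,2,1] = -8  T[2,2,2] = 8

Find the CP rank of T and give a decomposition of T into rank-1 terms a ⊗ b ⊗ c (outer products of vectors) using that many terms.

rank(T) = 3

Lower bound: the mode-3 unfolding of T (rows indexed by k, columns by (i,j) = (0,0), (0,1), (0,2), (1,0), (1,1), (1,2), (2,0), (2,1), (2,2)) is [[-8, -5, 2, 4, 10, 14, 4, -2, -4], [-2, 4, 2, -14, -2, -1, 8, -4, -8], [5, -1, -2, 10, -2, -4, -8, 4, 8]].
There the 3×3 minor on rows k ∈ {0, 1, 2}, columns (i,j) ∈ {(0,0), (0,1), (0,2)} is det [[-8, -5, 2], [-2, 4, 2], [5, -1, -2]] = -18 ≠ 0, so this unfolding has rank ≥ 3; CP rank is at least every unfolding rank, so rank(T) ≥ 3. (This is only a lower bound: in general the CP rank may exceed every unfolding rank, so we still need to exhibit 3 rank-1 terms summing to T.)
Upper bound: T is a sum of 3 rank-1 terms, T = (1, 2, -2) ⊗ (2, -1, -2) ⊗ (-1, -2, 2) + (1, 2, 0) ⊗ (1, 1, 2) ⊗ (2, -2, 1) + (2, -1, 0) ⊗ (2, 2, 1) ⊗ (-2, 1, 0) (one valid choice — decompositions are not unique — normalised so each a, b is primitive with positive first nonzero entry; check it by expanding all entries), so rank(T) ≤ 3.
These bounds meet, so rank(T) = 3.
Check entry T[1,1,1] = -2: (2)·(-1)·(-2) + (2)·(1)·(-2) + (-1)·(2)·(1) = -2.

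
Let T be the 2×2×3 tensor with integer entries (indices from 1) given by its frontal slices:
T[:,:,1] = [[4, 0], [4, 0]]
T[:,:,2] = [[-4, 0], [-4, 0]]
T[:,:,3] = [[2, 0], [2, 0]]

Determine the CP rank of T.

1

Lower bound: T ≠ 0 (e.g. T[1,1,1] = 4), so rank(T) ≥ 1.
Upper bound: the mode-1 fibre T[:,1,1] = [4, 4] gives a = [1, 1] (primitive direction); the mode-2 fibre T[1,:,1] = [4, 0] gives b = [1, 0]; then c[k] = T[1,1,k] / (a[1]·b[1]) = [4, -4, 2] / 1 = [4, -4, 2].
Expanding [1, 1] ⊗ [1, 0] ⊗ [4, -4, 2] reproduces all 12 entries of T, so T = [1, 1] ⊗ [1, 0] ⊗ [4, -4, 2] and rank(T) ≤ 1.
These bounds meet, so rank(T) = 1.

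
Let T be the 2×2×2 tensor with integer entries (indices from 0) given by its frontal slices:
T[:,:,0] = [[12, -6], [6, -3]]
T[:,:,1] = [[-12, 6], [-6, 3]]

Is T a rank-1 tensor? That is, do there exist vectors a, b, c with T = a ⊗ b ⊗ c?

Yes

If T = a ⊗ b ⊗ c then every fibre of T is a multiple of the corresponding factor, so read the factors off the fibres through the nonzero entry T[0,0,0] = 12.
The mode-1 fibre T[:,0,0] = [12, 6] gives a = (2, 1) (primitive direction); the mode-2 fibre T[0,:,0] = [12, -6] gives b = (2, -1); then c[k] = T[0,0,k] / (a[0]·b[0]) = [12, -12] / 4 = (3, -3).
Expanding (2, 1) ⊗ (2, -1) ⊗ (3, -3) reproduces all 8 entries of T, so T = (2, 1) ⊗ (2, -1) ⊗ (3, -3) and rank(T) ≤ 1.
Equivalently every frontal slice T[:,:,k] is c[k] times the rank-1 matrix (2, 1) ⊗ (2, -1). So T has rank 1 (it is nonzero).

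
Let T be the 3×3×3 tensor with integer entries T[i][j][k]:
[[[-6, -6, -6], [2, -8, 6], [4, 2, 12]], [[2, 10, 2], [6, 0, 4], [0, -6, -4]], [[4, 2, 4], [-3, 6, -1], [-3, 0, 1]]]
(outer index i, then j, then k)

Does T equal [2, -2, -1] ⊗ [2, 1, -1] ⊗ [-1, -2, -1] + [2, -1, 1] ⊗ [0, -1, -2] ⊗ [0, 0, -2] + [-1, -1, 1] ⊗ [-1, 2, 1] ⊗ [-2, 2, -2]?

Yes

Reconstruct entrywise from the claimed factors. For example, T[2,1,1] = 6 and Σₗ aₗ[2]bₗ[1]cₗ[1] = (-1)·(1)·(-2) + (1)·(-1)·(0) + (1)·(2)·(2) = 6; checking all 27 entries, every one matches. The claim holds.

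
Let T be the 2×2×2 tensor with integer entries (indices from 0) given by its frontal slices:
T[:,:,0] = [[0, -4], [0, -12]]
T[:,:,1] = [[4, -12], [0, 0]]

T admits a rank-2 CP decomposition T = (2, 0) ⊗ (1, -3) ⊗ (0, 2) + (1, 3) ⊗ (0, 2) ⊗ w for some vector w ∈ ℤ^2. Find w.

w = (-2, 0)

Subtract the known terms from T to get the rank-1 residual R = (1, 3) ⊗ (0, 2) ⊗ w, so R[i,j,k] = a[i]·b[j]·w[k]. Pick indices with nonzero a[0]·b[1] = (1)·(2) = 2. Only the fibre through (0,1,·) is needed: R[0,1,:] = T[0,1,:] − Σₗ aₗ[0]bₗ[1]cₗ = [-4, -12] − (2)·(-3)·(0, 2) = [-4, 0]. Then w[k] = R[0,1,k] / 2 for each k, giving w = [-4, 0] / 2 = (-2, 0).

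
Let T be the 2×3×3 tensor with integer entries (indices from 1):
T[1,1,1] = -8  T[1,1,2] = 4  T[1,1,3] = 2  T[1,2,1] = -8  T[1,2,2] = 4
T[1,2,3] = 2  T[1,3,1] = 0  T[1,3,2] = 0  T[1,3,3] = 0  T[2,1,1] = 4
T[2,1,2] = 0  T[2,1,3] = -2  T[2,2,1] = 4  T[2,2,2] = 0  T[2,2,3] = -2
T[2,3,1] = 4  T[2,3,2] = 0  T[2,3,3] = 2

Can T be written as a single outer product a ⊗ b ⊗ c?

The mode-3 unfolding of T (rows indexed by k, columns by (i,j) = (1,1), (1,2), (1,3), (2,1), (2,2), (2,3)) is [[-8, -8, 0, 4, 4, 4], [4, 4, 0, 0, 0, 0], [2, 2, 0, -2, -2, 2]].
There the 3×3 minor on rows k ∈ {1, 2, 3}, columns (i,j) ∈ {(1,1), (2,1), (2,3)} is det [[-8, 4, 4], [4, 0, 0], [2, -2, 2]] = -64 ≠ 0, so this unfolding has rank ≥ 3; CP rank is at least every unfolding rank, so rank(T) ≥ 3.
In particular rank(T) ≥ 3 > 1, so T is not rank-1.

No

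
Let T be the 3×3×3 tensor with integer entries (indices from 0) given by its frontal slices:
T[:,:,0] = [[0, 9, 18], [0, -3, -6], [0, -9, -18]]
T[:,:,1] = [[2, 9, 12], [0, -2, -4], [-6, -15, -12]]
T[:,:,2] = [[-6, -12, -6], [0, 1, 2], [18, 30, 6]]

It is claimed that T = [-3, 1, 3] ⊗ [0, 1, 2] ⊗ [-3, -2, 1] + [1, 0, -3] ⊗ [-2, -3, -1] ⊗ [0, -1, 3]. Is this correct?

Reconstruct entry (0,2,1) from the claimed factors: Σₗ aₗ[0]bₗ[2]cₗ[1] = (-3)·(2)·(-2) + (1)·(-1)·(-1) = 13, but T[0,2,1] = 12. The claim is false.

No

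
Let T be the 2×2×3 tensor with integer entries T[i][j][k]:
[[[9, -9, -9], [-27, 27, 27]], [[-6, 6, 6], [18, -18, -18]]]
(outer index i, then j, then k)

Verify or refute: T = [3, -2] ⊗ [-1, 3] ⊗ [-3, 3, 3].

Reconstruct entrywise from the claimed factors. For example, T[1,1,0] = 18 and Σₗ aₗ[1]bₗ[1]cₗ[0] = (-2)·(3)·(-3) = 18; checking all 12 entries, every one matches. The claim holds.

Yes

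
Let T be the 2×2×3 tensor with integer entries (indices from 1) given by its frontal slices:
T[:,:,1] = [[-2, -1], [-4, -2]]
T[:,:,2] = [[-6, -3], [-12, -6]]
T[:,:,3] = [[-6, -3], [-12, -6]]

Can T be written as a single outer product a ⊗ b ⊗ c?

If T = a ⊗ b ⊗ c then every fibre of T is a multiple of the corresponding factor, so read the factors off the fibres through the nonzero entry T[1,1,1] = -2.
The mode-1 fibre T[:,1,1] = [-2, -4] gives a = [1, 2] (primitive direction); the mode-2 fibre T[1,:,1] = [-2, -1] gives b = [2, 1]; then c[k] = T[1,1,k] / (a[1]·b[1]) = [-2, -6, -6] / 2 = [-1, -3, -3].
Expanding [1, 2] ⊗ [2, 1] ⊗ [-1, -3, -3] reproduces all 12 entries of T, so T = [1, 2] ⊗ [2, 1] ⊗ [-1, -3, -3] and rank(T) ≤ 1.
Equivalently every frontal slice T[:,:,k] is c[k] times the rank-1 matrix [1, 2] ⊗ [2, 1]. So T has rank 1 (it is nonzero).

Yes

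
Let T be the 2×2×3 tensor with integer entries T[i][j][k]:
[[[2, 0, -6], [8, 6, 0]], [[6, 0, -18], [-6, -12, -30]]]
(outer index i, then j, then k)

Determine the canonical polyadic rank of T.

2

Lower bound: in the mode-2 unfolding of T (rows indexed by j, columns by (i,k)) the 2×2 minor on rows j ∈ {0, 1}, columns (i,k) ∈ {(0,0), (0,1)} is det [[2, 0], [8, 6]] = 12 ≠ 0, so that unfolding has rank ≥ 2 and hence rank(T) ≥ 2 (CP rank is at least every unfolding rank, though it can be larger).
Upper bound: with S_k = T[:,:,k], the two rank-1 terms a₁b₁ᵀ, a₂b₂ᵀ are the rank-1 members of the pencil x·S₀ + y·S₁.
det(x·S₀ + y·S₁) is −60·x² − 60·xy = (-60)·(x + y)(x), vanishing at (x:y) = (1:-1) and (0:1).
M₁ = S₀ − S₁ = [[2, 2], [6, 6]] = 2·[1, 3][1, 1]ᵀ and M₂ = S₁ = [[0, 6], [0, -12]] = 6·[1, -2][0, 1]ᵀ, so take a₁ = [1, 3], b₁ = [1, 1], a₂ = [1, -2], b₂ = [0, 1].
Each slice is an integer combination of E₁ = a₁b₁ᵀ and E₂ = a₂b₂ᵀ: S₀ = 2·E₁ + 6·E₂, S₁ = 6·E₂, S₂ = −6·E₁ + 6·E₂; reading off coefficients, c₁ = [2, 0, -6] and c₂ = [6, 6, 6].
Hence T = [1, 3] ⊗ [1, 1] ⊗ [2, 0, -6] + [1, -2] ⊗ [0, 1] ⊗ [6, 6, 6], so rank(T) ≤ 2.
These bounds meet, so rank(T) = 2.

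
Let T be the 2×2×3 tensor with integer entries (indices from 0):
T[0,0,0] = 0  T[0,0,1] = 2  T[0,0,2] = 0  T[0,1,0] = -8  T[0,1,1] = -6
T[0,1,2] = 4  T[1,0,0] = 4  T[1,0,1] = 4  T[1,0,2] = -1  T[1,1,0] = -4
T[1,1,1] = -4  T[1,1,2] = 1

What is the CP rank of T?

Lower bound: the mode-3 unfolding of T (rows indexed by k, columns by (i,j) = (0,0), (0,1), (1,0), (1,1)) is [[0, -8, 4, -4], [2, -6, 4, -4], [0, 4, -1, 1]].
There the 3×3 minor on rows k ∈ {0, 1, 2}, columns (i,j) ∈ {(0,0), (0,1), (1,0)} is det [[0, -8, 4], [2, -6, 4], [0, 4, -1]] = 16 ≠ 0, so this unfolding has rank ≥ 3; CP rank is at least every unfolding rank, so rank(T) ≥ 3. (This is only a lower bound: in general the CP rank may exceed every unfolding rank, so we still need to exhibit 3 rank-1 terms summing to T.)
Upper bound: T is a sum of 3 rank-1 terms, T = [1, 0] ⊗ [1, 1] ⊗ [-4, -2, 2] + [1, 1] ⊗ [1, -1] ⊗ [4, 4, 0] + [2, 1] ⊗ [1, -1] ⊗ [0, 0, -1] (written with every a and b primitive with positive leading entry and the scale carried by c; CP decompositions are not unique, and this one is verified by expanding entrywise), so rank(T) ≤ 3.
These bounds meet, so rank(T) = 3.
Check entry T[0,0,2] = 0: (1)·(1)·(2) + (1)·(1)·(0) + (2)·(1)·(-1) = 0.

3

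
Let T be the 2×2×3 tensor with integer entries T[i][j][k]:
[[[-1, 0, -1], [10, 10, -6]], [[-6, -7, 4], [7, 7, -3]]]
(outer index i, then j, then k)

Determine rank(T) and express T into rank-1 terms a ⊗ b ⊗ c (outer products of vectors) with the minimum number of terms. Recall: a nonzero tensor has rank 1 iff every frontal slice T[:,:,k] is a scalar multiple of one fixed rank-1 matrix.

Lower bound: the mode-3 unfolding of T (rows indexed by k, columns by (i,j) = (0,0), (0,1), (1,0), (1,1)) is [[-1, 10, -6, 7], [0, 10, -7, 7], [-1, -6, 4, -3]].
There the 3×3 minor on rows k ∈ {0, 1, 2}, columns (i,j) ∈ {(0,0), (0,1), (1,0)} is det [[-1, 10, -6], [0, 10, -7], [-1, -6, 4]] = 12 ≠ 0, so this unfolding has rank ≥ 3; CP rank is at least every unfolding rank, so rank(T) ≥ 3. (This is only a lower bound: in general the CP rank may exceed every unfolding rank, so we still need to exhibit 3 rank-1 terms summing to T.)
Upper bound: T is a sum of 3 rank-1 terms, T = [1, -1] ⊗ [1, 0] ⊗ [1, 2, -1] + [1, 1] ⊗ [1, -2] ⊗ [-4, -4, 2] + [2, -1] ⊗ [1, 1] ⊗ [1, 1, -1] (written with every a and b primitive with positive leading entry and the scale carried by c; CP decompositions are not unique, and this one is verified by expanding entrywise), so rank(T) ≤ 3.
These bounds meet, so rank(T) = 3.
Check entry T[1,0,1] = -7: (-1)·(1)·(2) + (1)·(1)·(-4) + (-1)·(1)·(1) = -7.

rank(T) = 3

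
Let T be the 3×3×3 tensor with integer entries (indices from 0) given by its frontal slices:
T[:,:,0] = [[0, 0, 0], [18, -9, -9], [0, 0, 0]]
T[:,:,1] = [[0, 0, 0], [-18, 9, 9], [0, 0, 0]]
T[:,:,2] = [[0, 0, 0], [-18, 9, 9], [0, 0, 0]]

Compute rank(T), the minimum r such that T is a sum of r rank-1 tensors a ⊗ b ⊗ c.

Lower bound: T ≠ 0 (e.g. T[1,0,0] = 18), so rank(T) ≥ 1.
Upper bound: the mode-1 fibre T[:,0,0] = [0, 18, 0] gives a = (0, 1, 0) (primitive direction); the mode-2 fibre T[1,:,0] = [18, -9, -9] gives b = (2, -1, -1); then c[k] = T[1,0,k] / (a[1]·b[0]) = [18, -18, -18] / 2 = (9, -9, -9).
Expanding (0, 1, 0) ⊗ (2, -1, -1) ⊗ (9, -9, -9) reproduces all 27 entries of T, so T = (0, 1, 0) ⊗ (2, -1, -1) ⊗ (9, -9, -9) and rank(T) ≤ 1.
These bounds meet, so rank(T) = 1.

1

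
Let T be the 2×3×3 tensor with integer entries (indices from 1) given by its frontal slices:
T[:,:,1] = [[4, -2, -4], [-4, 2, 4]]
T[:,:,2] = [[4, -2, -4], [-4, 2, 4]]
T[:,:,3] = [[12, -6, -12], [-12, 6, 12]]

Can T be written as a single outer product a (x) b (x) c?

The mode-1 fibre T[:,1,1] = [4, -4] gives a = (1, -1) (primitive direction); the mode-2 fibre T[1,:,1] = [4, -2, -4] gives b = (2, -1, -2); then c[k] = T[1,1,k] / (a[1]·b[1]) = [4, 4, 12] / 2 = (2, 2, 6).
Expanding (1, -1) (x) (2, -1, -2) (x) (2, 2, 6) reproduces all 18 entries of T, so T = (1, -1) (x) (2, -1, -2) (x) (2, 2, 6) and rank(T) ≤ 1.
Equivalently every frontal slice T[:,:,k] is c[k] times the rank-1 matrix (1, -1) (x) (2, -1, -2). So T has rank 1 (it is nonzero).

Yes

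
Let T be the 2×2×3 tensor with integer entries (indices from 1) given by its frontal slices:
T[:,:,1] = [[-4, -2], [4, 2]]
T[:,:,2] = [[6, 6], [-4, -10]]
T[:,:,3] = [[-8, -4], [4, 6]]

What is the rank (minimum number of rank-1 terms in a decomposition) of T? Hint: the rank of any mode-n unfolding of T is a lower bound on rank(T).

Lower bound: the mode-3 unfolding of T (rows indexed by k, columns by (i,j) = (1,1), (1,2), (2,1), (2,2)) is [[-4, -2, 4, 2], [6, 6, -4, -10], [-8, -4, 4, 6]].
There the 3×3 minor on rows k ∈ {1, 2, 3}, columns (i,j) ∈ {(1,1), (1,2), (2,1)} is det [[-4, -2, 4], [6, 6, -4], [-8, -4, 4]] = 48 ≠ 0, so this unfolding has rank ≥ 3; CP rank is at least every unfolding rank, so rank(T) ≥ 3. (Flattening ranks never certify an upper bound on CP rank; for that we must actually write T with 3 rank-1 terms.)
Upper bound: T is a sum of 3 rank-1 terms, T = [1, -2] ⊗ [0, 1] ⊗ [0, 4, -2] + [1, -1] ⊗ [2, 1] ⊗ [-2, 2, -2] + [1, 0] ⊗ [1, 0] ⊗ [0, 2, -4] (one valid choice — decompositions are not unique — normalised so each a, b is primitive with positive first nonzero entry; check it by expanding all entries), so rank(T) ≤ 3.
These bounds meet, so rank(T) = 3.
Check entry T[1,1,2] = 6: (1)·(0)·(4) + (1)·(2)·(2) + (1)·(1)·(2) = 6.

3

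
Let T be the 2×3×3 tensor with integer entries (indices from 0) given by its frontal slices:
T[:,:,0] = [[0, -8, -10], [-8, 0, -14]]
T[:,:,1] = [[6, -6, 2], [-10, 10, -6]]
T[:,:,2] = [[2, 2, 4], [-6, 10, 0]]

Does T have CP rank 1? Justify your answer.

No

The mode-2 unfolding of T (rows indexed by j, columns by (i,k) = (0,0), (0,1), (0,2), (1,0), (1,1), (1,2)) is [[0, 6, 2, -8, -10, -6], [-8, -6, 2, 0, 10, 10], [-10, 2, 4, -14, -6, 0]].
There the 3×3 minor on rows j ∈ {0, 1, 2}, columns (i,k) ∈ {(0,0), (0,1), (0,2)} is det [[0, 6, 2], [-8, -6, 2], [-10, 2, 4]] = -80 ≠ 0, so this unfolding has rank ≥ 3; CP rank is at least every unfolding rank, so rank(T) ≥ 3.
In particular rank(T) ≥ 3 > 1, so T is not rank-1.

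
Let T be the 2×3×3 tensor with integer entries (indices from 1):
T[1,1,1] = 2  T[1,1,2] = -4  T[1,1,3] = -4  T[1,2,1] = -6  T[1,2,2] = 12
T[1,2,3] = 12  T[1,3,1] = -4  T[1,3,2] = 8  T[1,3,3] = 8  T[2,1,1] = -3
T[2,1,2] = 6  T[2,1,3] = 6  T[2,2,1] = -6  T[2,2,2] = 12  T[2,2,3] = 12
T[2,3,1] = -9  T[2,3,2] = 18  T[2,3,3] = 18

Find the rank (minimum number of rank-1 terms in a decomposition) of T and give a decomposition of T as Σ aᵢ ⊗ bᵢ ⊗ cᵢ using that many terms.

Lower bound: in the mode-1 unfolding of T (rows indexed by i, columns by (j,k)) the 2×2 minor on rows i ∈ {1, 2}, columns (j,k) ∈ {(1,1), (2,1)} is det [[2, -6], [-3, -6]] = -30 ≠ 0, so that unfolding has rank ≥ 2 and hence rank(T) ≥ 2 (CP rank is at least every unfolding rank, though it can be larger).
Upper bound: T[:,:,k] = c[k]·M for every slice, with c = [1, -2, -2] and M = [[2, -6, -4], [-3, -6, -9]] (rows i, columns j).
Splitting M by its rows (i = 1, 2), M = [1, 0][2, -6, -4]ᵀ + [0, 1][-3, -6, -9]ᵀ.
Hence T = [1, 0] ⊗ [2, -6, -4] ⊗ [1, -2, -2] + [0, 1] ⊗ [-3, -6, -9] ⊗ [1, -2, -2], so rank(T) ≤ 2.
These bounds meet, so rank(T) = 2.

rank(T) = 2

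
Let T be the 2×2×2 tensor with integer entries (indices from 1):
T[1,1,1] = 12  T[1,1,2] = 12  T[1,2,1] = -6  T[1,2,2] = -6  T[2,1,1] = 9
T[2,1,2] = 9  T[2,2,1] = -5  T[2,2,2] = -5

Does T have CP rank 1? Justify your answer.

No

The mode-2 unfolding of T (rows indexed by j, columns by (i,k) = (1,1), (1,2), (2,1), (2,2)) is [[12, 12, 9, 9], [-6, -6, -5, -5]].
There the 2×2 minor on rows j ∈ {1, 2}, columns (i,k) ∈ {(1,1), (2,1)} is det [[12, 9], [-6, -5]] = -6 ≠ 0, so this unfolding has rank ≥ 2; CP rank is at least every unfolding rank, so rank(T) ≥ 2.
In particular rank(T) ≥ 2 > 1, so T is not rank-1.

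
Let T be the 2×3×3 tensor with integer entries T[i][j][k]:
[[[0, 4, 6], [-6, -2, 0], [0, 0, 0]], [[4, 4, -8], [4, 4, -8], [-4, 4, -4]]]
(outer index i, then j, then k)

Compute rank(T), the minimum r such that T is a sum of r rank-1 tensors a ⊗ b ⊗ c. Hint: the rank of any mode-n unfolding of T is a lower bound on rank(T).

3

Lower bound: in the mode-3 unfolding of T (rows indexed by k, columns by (i,j)) the 3×3 minor on rows k ∈ {0, 1, 2}, columns (i,j) ∈ {(0,0), (0,1), (1,0)} is det [[0, -6, 4], [4, -2, 4], [6, 0, -8]] = -288 ≠ 0, so that unfolding has rank ≥ 3 and hence rank(T) ≥ 3 (CP rank is at least every unfolding rank, though it can be larger).
Upper bound: T is a sum of 3 rank-1 terms, T = [0, 1] ⊗ [1, 1, 1] ⊗ [-4, 4, -4] + [1, -2] ⊗ [1, 1, 0] ⊗ [-4, 0, 2] + [1, 0] ⊗ [2, -1, 0] ⊗ [2, 2, 2] (one valid choice — decompositions are not unique — normalised so each a, b is primitive with positive first nonzero entry; check it by expanding all entries), so rank(T) ≤ 3.
These bounds meet, so rank(T) = 3.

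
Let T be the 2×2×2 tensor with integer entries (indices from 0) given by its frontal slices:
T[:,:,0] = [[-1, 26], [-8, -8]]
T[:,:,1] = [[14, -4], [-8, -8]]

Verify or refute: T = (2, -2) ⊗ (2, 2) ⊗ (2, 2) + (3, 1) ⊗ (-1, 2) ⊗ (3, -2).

Reconstruct entry (1,0,0) from the claimed factors: Σₗ aₗ[1]bₗ[0]cₗ[0] = (-2)·(2)·(2) + (1)·(-1)·(3) = -11, but T[1,0,0] = -8. The claim is false.

No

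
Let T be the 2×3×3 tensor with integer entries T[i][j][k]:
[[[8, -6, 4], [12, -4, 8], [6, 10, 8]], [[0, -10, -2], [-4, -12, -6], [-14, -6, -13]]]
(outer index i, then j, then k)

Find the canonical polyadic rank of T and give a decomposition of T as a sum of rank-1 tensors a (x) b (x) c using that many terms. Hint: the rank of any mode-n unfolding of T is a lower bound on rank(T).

Lower bound: in the mode-3 unfolding of T (rows indexed by k, columns by (i,j)) the 3×3 minor on rows k ∈ {0, 1, 2}, columns (i,j) ∈ {(0,0), (0,1), (0,2)} is det [[8, 12, 6], [-6, -4, 10], [4, 8, 8]] = -32 ≠ 0, so that unfolding has rank ≥ 3 and hence rank(T) ≥ 3 (CP rank is at least every unfolding rank, though it can be larger).
Upper bound: T is a sum of 3 rank-1 terms, T = [1, -2] (x) [2, 2, 1] (x) [2, 2, 2] + [1, -1] (x) [1, 0, -2] (x) [-4, -2, -4] + [2, 1] (x) [2, 2, -1] (x) [2, -2, 1] (written with every a and b primitive with positive leading entry and the scale carried by c; CP decompositions are not unique, and this one is verified by expanding entrywise), so rank(T) ≤ 3.
These bounds meet, so rank(T) = 3.

rank(T) = 3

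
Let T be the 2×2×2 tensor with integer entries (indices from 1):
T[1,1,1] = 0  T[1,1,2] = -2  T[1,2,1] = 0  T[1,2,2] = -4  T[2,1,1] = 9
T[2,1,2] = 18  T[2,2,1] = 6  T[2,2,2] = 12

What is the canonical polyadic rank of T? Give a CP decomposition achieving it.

Lower bound: the mode-1 unfolding of T (rows indexed by i, columns by (j,k) = (1,1), (1,2), (2,1), (2,2)) is [[0, -2, 0, -4], [9, 18, 6, 12]].
There the 2×2 minor on rows i ∈ {1, 2}, columns (j,k) ∈ {(1,1), (1,2)} is det [[0, -2], [9, 18]] = 18 ≠ 0, so this unfolding has rank ≥ 2; CP rank is at least every unfolding rank, so rank(T) ≥ 2. (This is only a lower bound: in general the CP rank may exceed every unfolding rank, so we still need to exhibit 2 rank-1 terms summing to T.)
Upper bound — finding two terms. Write S_k = T[:,:,k] for the frontal slices: S₁ = [[0, 0], [9, 6]], S₂ = [[-2, -4], [18, 12]].
If T = a₁ ∘ b₁ ∘ c₁ + a₂ ∘ b₂ ∘ c₂ then each S_k = c₁[k]·a₁b₁ᵀ + c₂[k]·a₂b₂ᵀ. S₁ and S₂ are linearly independent, so a₁b₁ᵀ and a₂b₂ᵀ must span the same plane of matrices: they are the rank-1 matrices of the form x·S₁ + y·S₂.
det(x·S₁ + y·S₂) is 24·xy + 48·y² = 24·(x + 2·y)(y), vanishing at (x:y) = (2:-1) and (1:0).
M₁ = 2·S₁ − S₂ = [[2, 4], [0, 0]] = 2·(1, 0)(1, 2)ᵀ and M₂ = S₁ = [[0, 0], [9, 6]] = 3·(0, 1)(3, 2)ᵀ, so take a₁ = (1, 0), b₁ = (1, 2), a₂ = (0, 1), b₂ = (3, 2).
Each slice is an integer combination of E₁ = a₁b₁ᵀ and E₂ = a₂b₂ᵀ: S₁ = 3·E₂, S₂ = −2·E₁ + 6·E₂; reading off coefficients, c₁ = (0, -2) and c₂ = (3, 6).
Hence T = (1, 0) ∘ (1, 2) ∘ (0, -2) + (0, 1) ∘ (3, 2) ∘ (3, 6), so rank(T) ≤ 2.
These bounds meet, so rank(T) = 2.

rank(T) = 2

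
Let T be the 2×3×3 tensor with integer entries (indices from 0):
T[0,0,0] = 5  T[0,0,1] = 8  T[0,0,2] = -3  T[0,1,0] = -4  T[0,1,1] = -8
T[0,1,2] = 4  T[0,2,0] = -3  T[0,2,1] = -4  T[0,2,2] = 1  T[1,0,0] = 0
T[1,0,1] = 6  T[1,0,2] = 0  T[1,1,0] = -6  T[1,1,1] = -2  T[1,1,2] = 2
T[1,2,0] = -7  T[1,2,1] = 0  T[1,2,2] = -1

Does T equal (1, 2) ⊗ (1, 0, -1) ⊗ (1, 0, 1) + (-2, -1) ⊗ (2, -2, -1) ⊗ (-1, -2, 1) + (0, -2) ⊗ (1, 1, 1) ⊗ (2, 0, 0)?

No

Reconstruct entry (1,0,1) from the claimed factors: Σₗ aₗ[1]bₗ[0]cₗ[1] = (2)·(1)·(0) + (-1)·(2)·(-2) + (-2)·(1)·(0) = 4, but T[1,0,1] = 6. The claim is false.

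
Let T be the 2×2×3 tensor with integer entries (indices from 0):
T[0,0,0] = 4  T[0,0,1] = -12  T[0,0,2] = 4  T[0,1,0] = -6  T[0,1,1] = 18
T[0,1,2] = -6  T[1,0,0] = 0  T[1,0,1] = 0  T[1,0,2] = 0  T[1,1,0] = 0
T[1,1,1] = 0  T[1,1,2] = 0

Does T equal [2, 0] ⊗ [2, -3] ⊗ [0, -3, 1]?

No

Reconstruct entry (0,0,0) from the claimed factors: Σₗ aₗ[0]bₗ[0]cₗ[0] = (2)·(2)·(0) = 0, but T[0,0,0] = 4. The claim is false.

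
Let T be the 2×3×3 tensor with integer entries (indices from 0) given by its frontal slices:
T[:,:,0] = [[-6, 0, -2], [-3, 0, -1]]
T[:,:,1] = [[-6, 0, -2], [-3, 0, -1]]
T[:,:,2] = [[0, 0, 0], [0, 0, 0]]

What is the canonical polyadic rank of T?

Lower bound: T ≠ 0 (e.g. T[0,0,0] = -6), so rank(T) ≥ 1.
Upper bound: the mode-1 fibre T[:,0,0] = [-6, -3] gives a = [2, 1] (primitive direction); the mode-2 fibre T[0,:,0] = [-6, 0, -2] gives b = [3, 0, 1]; then c[k] = T[0,0,k] / (a[0]·b[0]) = [-6, -6, 0] / 6 = [-1, -1, 0].
Expanding [2, 1] ⊗ [3, 0, 1] ⊗ [-1, -1, 0] reproduces all 18 entries of T, so T = [2, 1] ⊗ [3, 0, 1] ⊗ [-1, -1, 0] and rank(T) ≤ 1.
These bounds meet, so rank(T) = 1.

1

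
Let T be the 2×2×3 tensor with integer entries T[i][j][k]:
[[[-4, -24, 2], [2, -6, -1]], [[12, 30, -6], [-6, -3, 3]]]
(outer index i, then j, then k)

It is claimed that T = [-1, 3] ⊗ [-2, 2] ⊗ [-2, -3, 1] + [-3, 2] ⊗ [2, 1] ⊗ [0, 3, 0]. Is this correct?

No

Reconstruct entry (0,1,0) from the claimed factors: Σₗ aₗ[0]bₗ[1]cₗ[0] = (-1)·(2)·(-2) + (-3)·(1)·(0) = 4, but T[0,1,0] = 2. The claim is false.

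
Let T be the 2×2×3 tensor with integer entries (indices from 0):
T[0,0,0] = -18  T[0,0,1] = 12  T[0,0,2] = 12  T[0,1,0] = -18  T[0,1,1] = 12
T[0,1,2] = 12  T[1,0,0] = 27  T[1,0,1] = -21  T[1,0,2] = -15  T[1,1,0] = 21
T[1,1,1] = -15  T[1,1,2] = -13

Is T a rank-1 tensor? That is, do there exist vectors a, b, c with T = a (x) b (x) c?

The mode-3 unfolding of T (rows indexed by k, columns by (i,j) = (0,0), (0,1), (1,0), (1,1)) is [[-18, -18, 27, 21], [12, 12, -21, -15], [12, 12, -15, -13]].
There the 2×2 minor on rows k ∈ {0, 1}, columns (i,j) ∈ {(0,0), (1,0)} is det [[-18, 27], [12, -21]] = 54 ≠ 0, so this unfolding has rank ≥ 2; CP rank is at least every unfolding rank, so rank(T) ≥ 2.
In particular rank(T) ≥ 2 > 1, so T is not rank-1.

No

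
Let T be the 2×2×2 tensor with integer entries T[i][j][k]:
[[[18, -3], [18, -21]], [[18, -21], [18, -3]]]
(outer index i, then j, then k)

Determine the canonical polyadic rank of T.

2

Lower bound: in the mode-1 unfolding of T (rows indexed by i, columns by (j,k)) the 2×2 minor on rows i ∈ {0, 1}, columns (j,k) ∈ {(0,0), (0,1)} is det [[18, -3], [18, -21]] = -324 ≠ 0, so that unfolding has rank ≥ 2 and hence rank(T) ≥ 2 (CP rank is at least every unfolding rank, though it can be larger).
Upper bound: with S_k = T[:,:,k], the two rank-1 terms a₁b₁ᵀ, a₂b₂ᵀ are the rank-1 members of the pencil x·S₀ + y·S₁.
det(x·S₀ + y·S₁) is 648·xy − 432·y² = 216·(3·x − 2·y)(y), vanishing at (x:y) = (2:3) and (1:0).
M₁ = 2·S₀ + 3·S₁ = [[27, -27], [-27, 27]] = 27·[1, -1][1, -1]ᵀ and M₂ = S₀ = [[18, 18], [18, 18]] = 18·[1, 1][1, 1]ᵀ, so take a₁ = [1, -1], b₁ = [1, -1], a₂ = [1, 1], b₂ = [1, 1].
Each slice is an integer combination of E₁ = a₁b₁ᵀ and E₂ = a₂b₂ᵀ: S₀ = 18·E₂, S₁ = 9·E₁ − 12·E₂; reading off coefficients, c₁ = [0, 9] and c₂ = [18, -12].
Hence T = [1, -1] ⊗ [1, -1] ⊗ [0, 9] + [1, 1] ⊗ [1, 1] ⊗ [18, -12], so rank(T) ≤ 2.
These bounds meet, so rank(T) = 2.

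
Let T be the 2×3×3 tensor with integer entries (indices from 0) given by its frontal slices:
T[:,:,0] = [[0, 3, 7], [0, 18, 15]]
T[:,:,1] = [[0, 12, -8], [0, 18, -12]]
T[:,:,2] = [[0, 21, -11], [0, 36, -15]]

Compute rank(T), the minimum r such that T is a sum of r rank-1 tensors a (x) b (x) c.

2

Lower bound: the mode-2 unfolding of T (rows indexed by j, columns by (i,k) = (0,0), (0,1), (0,2), (1,0), (1,1), (1,2)) is [[0, 0, 0, 0, 0, 0], [3, 12, 21, 18, 18, 36], [7, -8, -11, 15, -12, -15]].
There the 2×2 minor on rows j ∈ {1, 2}, columns (i,k) ∈ {(0,0), (0,1)} is det [[3, 12], [7, -8]] = -108 ≠ 0, so this unfolding has rank ≥ 2; CP rank is at least every unfolding rank, so rank(T) ≥ 2. (Flattening ranks never certify an upper bound on CP rank; for that we must actually write T with 2 rank-1 terms.)
Upper bound — finding two terms. Write S_k = T[:,:,k] for the frontal slices: S₀ = [[0, 3, 7], [0, 18, 15]], S₁ = [[0, 12, -8], [0, 18, -12]], S₂ = [[0, 21, -11], [0, 36, -15]].
If T = a₁ (x) b₁ (x) c₁ + a₂ (x) b₂ (x) c₂ then each S_k = c₁[k]·a₁b₁ᵀ + c₂[k]·a₂b₂ᵀ. S₀ and S₁ are linearly independent, so a₁b₁ᵀ and a₂b₂ᵀ must span the same plane of matrices: they are the rank-1 matrices of the form x·S₀ + y·S₁.
The 2×2 minor of x·S₀ + y·S₁ on rows {0,1}, columns {1,2} is −81·x² + 162·xy = (-81)·(x − 2·y)(x), vanishing at (x:y) = (2:1) and (0:1).
M₁ = 2·S₀ + S₁ = [[0, 18, 6], [0, 54, 18]] = 6·[1, 3][0, 3, 1]ᵀ and M₂ = S₁ = [[0, 12, -8], [0, 18, -12]] = 2·[2, 3][0, 3, -2]ᵀ, so take a₁ = [1, 3], b₁ = [0, 3, 1], a₂ = [2, 3], b₂ = [0, 3, -2].
Each slice is an integer combination of E₁ = a₁b₁ᵀ and E₂ = a₂b₂ᵀ: S₀ = 3·E₁ − E₂, S₁ = 2·E₂, S₂ = E₁ + 3·E₂; reading off coefficients, c₁ = [3, 0, 1] and c₂ = [-1, 2, 3].
Hence T = [1, 3] (x) [0, 3, 1] (x) [3, 0, 1] + [2, 3] (x) [0, 3, -2] (x) [-1, 2, 3], so rank(T) ≤ 2.
These bounds meet, so rank(T) = 2.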